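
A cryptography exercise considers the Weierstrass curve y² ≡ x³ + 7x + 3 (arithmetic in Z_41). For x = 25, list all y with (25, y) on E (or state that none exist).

10, 31

x³ + 7x + 3 = 15803 ≡ 18 (mod 41).
Square roots of 18 mod 41: 10 and 31 (since 10² = 100 ≡ 18).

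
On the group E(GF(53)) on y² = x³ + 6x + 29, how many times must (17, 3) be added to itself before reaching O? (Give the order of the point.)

2P: tangent at (17, 3): λ = (3·17² + 6)/(2·3) ≡ 25/6. 6⁻¹ ≡ 9 (mod 53), so λ ≡ 25·9 ≡ 13.
  x = λ² - 17 - 17 = 169 - 34 ≡ 29; y = λ·(17 - 29) - 3 ≡ 0. → (29, 0)
3P: (29, 0) + (17, 3). λ = (3 - 0)/(17 - 29) ≡ 3/41 mod 53. 41⁻¹ ≡ 22 (mod 53), so λ ≡ 13.
  x = λ² - 29 - 17 = 169 - 46 ≡ 17; y = λ·(29 - 17) - 0 ≡ 50. → (17, 50)
4P: (17, 50) + (17, 3): same x and y₁ ≡ -y₂, so the sum is O.
4P = O, so the order is 4.

4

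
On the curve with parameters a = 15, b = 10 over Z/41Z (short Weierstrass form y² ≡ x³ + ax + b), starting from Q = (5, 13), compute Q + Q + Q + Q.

(21, 22)

Repeated addition: build up to 4Q.
2Q: tangent at (5, 13): λ = (3·5² + 15)/(2·13) ≡ 8/26. 26⁻¹ ≡ 30 (mod 41), so λ ≡ 8·30 ≡ 35.
  x = λ² - 5 - 5 = 1225 - 10 ≡ 26; y = λ·(5 - 26) - 13 ≡ 31. → (26, 31)
3Q: (26, 31) + (5, 13). λ = (13 - 31)/(5 - 26) ≡ 23/20 mod 41. 20⁻¹ ≡ 39 (mod 41), so λ ≡ 36.
  x = λ² - 26 - 5 = 1296 - 31 ≡ 35; y = λ·(26 - 35) - 31 ≡ 14. → (35, 14)
4Q: (35, 14) + (5, 13). λ = (13 - 14)/(5 - 35) ≡ 40/11 mod 41. 11⁻¹ ≡ 15 (mod 41), so λ ≡ 26.
  x = λ² - 35 - 5 = 676 - 40 ≡ 21; y = λ·(35 - 21) - 14 ≡ 22. → (21, 22)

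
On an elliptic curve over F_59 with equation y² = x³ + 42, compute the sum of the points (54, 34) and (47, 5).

(45, 37)

(54, 34) + (47, 5). λ = (5 - 34)/(47 - 54) ≡ 30/52 mod 59. 52⁻¹ ≡ 42 (mod 59) since 52·42 = 2184 ≡ 1, so λ ≡ 21.
  x = λ² - 54 - 47 = 441 - 101 ≡ 45; y = λ·(54 - 45) - 34 ≡ 37. → (45, 37)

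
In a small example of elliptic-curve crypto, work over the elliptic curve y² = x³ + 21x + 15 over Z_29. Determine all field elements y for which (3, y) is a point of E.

none

x³ + 21x + 15 = 105 ≡ 18 (mod 29).
18 is a non-residue mod 29; no y exists.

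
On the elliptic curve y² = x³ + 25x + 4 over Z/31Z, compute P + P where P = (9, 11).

tangent at (9, 11): λ = (3·9² + 25)/(2·11) ≡ 20/22. 22⁻¹ ≡ 24 (mod 31), so λ ≡ 20·24 ≡ 15.
  x = λ² - 9 - 9 = 225 - 18 ≡ 21; y = λ·(9 - 21) - 11 ≡ 26. → (21, 26)

(21, 26)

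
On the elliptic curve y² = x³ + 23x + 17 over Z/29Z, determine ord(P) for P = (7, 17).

12

2P: tangent at (7, 17): λ = (3·7² + 23)/(2·17) ≡ 25/5. 5⁻¹ ≡ 6 (mod 29), so λ ≡ 25·6 ≡ 5.
  x = λ² - 7 - 7 = 25 - 14 ≡ 11; y = λ·(7 - 11) - 17 ≡ 21. → (11, 21)
3P: (11, 21) + (7, 17). λ = (17 - 21)/(7 - 11) ≡ 25/25 mod 29. 25⁻¹ ≡ 7 (mod 29), so λ ≡ 1.
  x = λ² - 11 - 7 = 1 - 18 ≡ 12; y = λ·(11 - 12) - 21 ≡ 7. → (12, 7)
4P: (12, 7) + (7, 17). λ = (17 - 7)/(7 - 12) ≡ 10/24 mod 29. 24⁻¹ ≡ 23 (mod 29), so λ ≡ 27.
  x = λ² - 12 - 7 = 729 - 19 ≡ 14; y = λ·(12 - 14) - 7 ≡ 26. → (14, 26)
5P: (14, 26) + (7, 17). λ = (17 - 26)/(7 - 14) ≡ 20/22 mod 29. 22⁻¹ ≡ 4 (mod 29), so λ ≡ 22.
  x = λ² - 14 - 7 = 484 - 21 ≡ 28; y = λ·(14 - 28) - 26 ≡ 14. → (28, 14)
6P: (28, 14) + (7, 17). λ = (17 - 14)/(7 - 28) ≡ 3/8 mod 29. 8⁻¹ ≡ 11 (mod 29) since 8·11 = 88 ≡ 1, so λ ≡ 4.
  x = λ² - 28 - 7 = 16 - 35 ≡ 10; y = λ·(28 - 10) - 14 ≡ 0. → (10, 0)
7P: (10, 0) + (7, 17). λ = (17 - 0)/(7 - 10) ≡ 17/26 mod 29. 26⁻¹ ≡ 19 (mod 29) since 26·19 = 494 ≡ 1, so λ ≡ 4.
  x = λ² - 10 - 7 = 16 - 17 ≡ 28; y = λ·(10 - 28) - 0 ≡ 15. → (28, 15)
8P: (28, 15) + (7, 17). λ = (17 - 15)/(7 - 28) ≡ 2/8 mod 29. 8⁻¹ ≡ 11 (mod 29) since 8·11 = 88 ≡ 1, so λ ≡ 22.
  x = λ² - 28 - 7 = 484 - 35 ≡ 14; y = λ·(28 - 14) - 15 ≡ 3. → (14, 3)
9P: (14, 3) + (7, 17). λ = (17 - 3)/(7 - 14) ≡ 14/22 mod 29. 22⁻¹ ≡ 4 (mod 29) since 22·4 = 88 ≡ 1, so λ ≡ 27.
  x = λ² - 14 - 7 = 729 - 21 ≡ 12; y = λ·(14 - 12) - 3 ≡ 22. → (12, 22)
10P: (12, 22) + (7, 17). λ = (17 - 22)/(7 - 12) ≡ 24/24 mod 29. 24⁻¹ ≡ 23 (mod 29), so λ ≡ 1.
  x = λ² - 12 - 7 = 1 - 19 ≡ 11; y = λ·(12 - 11) - 22 ≡ 8. → (11, 8)
11P: (11, 8) + (7, 17). λ = (17 - 8)/(7 - 11) ≡ 9/25 mod 29. 25⁻¹ ≡ 7 (mod 29) since 25·7 = 175 ≡ 1, so λ ≡ 5.
  x = λ² - 11 - 7 = 25 - 18 ≡ 7; y = λ·(11 - 7) - 8 ≡ 12. → (7, 12)
12P: (7, 12) + (7, 17): same x and y₁ ≡ -y₂, so the sum is O.
12P = O, so the order is 12.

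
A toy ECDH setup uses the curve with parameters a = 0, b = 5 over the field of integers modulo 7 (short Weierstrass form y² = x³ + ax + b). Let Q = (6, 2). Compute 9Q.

(3, 2)

Double-and-add on 9 = (1001)₂. Start with Q = (6, 2) for the leading 1-bit.
double: tangent at (6, 2): λ = (3·6² + 0)/(2·2) ≡ 3/4. 4⁻¹ ≡ 2 (mod 7), so λ ≡ 3·2 ≡ 6.
  x = λ² - 6 - 6 = 36 - 12 ≡ 3; y = λ·(6 - 3) - 2 ≡ 2. → (3, 2)
double: tangent at (3, 2): λ = (3·3² + 0)/(2·2) ≡ 6/4. 4⁻¹ ≡ 2 (mod 7) since 4·2 = 8 ≡ 1, so λ ≡ 6·2 ≡ 5.
  x = λ² - 3 - 3 = 25 - 6 ≡ 5; y = λ·(3 - 5) - 2 ≡ 2. → (5, 2)
double: tangent at (5, 2): λ = (3·5² + 0)/(2·2) ≡ 5/4. 4⁻¹ ≡ 2 (mod 7), so λ ≡ 5·2 ≡ 3.
  x = λ² - 5 - 5 = 9 - 10 ≡ 6; y = λ·(5 - 6) - 2 ≡ 2. → (6, 2)
add Q: tangent at (6, 2): λ = (3·6² + 0)/(2·2) ≡ 3/4. 4⁻¹ ≡ 2 (mod 7) since 4·2 = 8 ≡ 1, so λ ≡ 3·2 ≡ 6.
  x = λ² - 6 - 6 = 36 - 12 ≡ 3; y = λ·(6 - 3) - 2 ≡ 2. → (3, 2)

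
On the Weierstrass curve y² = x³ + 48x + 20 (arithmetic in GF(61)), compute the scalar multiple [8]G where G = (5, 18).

Repeated addition: build up to 8G.
2G: tangent at (5, 18): λ = (3·5² + 48)/(2·18) ≡ 1/36. 36⁻¹ ≡ 39 (mod 61), so λ ≡ 1·39 ≡ 39.
  x = λ² - 5 - 5 = 1521 - 10 ≡ 47; y = λ·(5 - 47) - 18 ≡ 52. → (47, 52)
3G: (47, 52) + (5, 18). λ = (18 - 52)/(5 - 47) ≡ 27/19 mod 61. 19⁻¹ ≡ 45 (mod 61), so λ ≡ 56.
  x = λ² - 47 - 5 = 3136 - 52 ≡ 34; y = λ·(47 - 34) - 52 ≡ 5. → (34, 5)
4G: (34, 5) + (5, 18). λ = (18 - 5)/(5 - 34) ≡ 13/32 mod 61. 32⁻¹ ≡ 21 (mod 61), so λ ≡ 29.
  x = λ² - 34 - 5 = 841 - 39 ≡ 9; y = λ·(34 - 9) - 5 ≡ 49. → (9, 49)
5G: (9, 49) + (5, 18). λ = (18 - 49)/(5 - 9) ≡ 30/57 mod 61. 57⁻¹ ≡ 15 (mod 61) since 57·15 = 855 ≡ 1, so λ ≡ 23.
  x = λ² - 9 - 5 = 529 - 14 ≡ 27; y = λ·(9 - 27) - 49 ≡ 25. → (27, 25)
6G: (27, 25) + (5, 18). λ = (18 - 25)/(5 - 27) ≡ 54/39 mod 61. 39⁻¹ ≡ 36 (mod 61), so λ ≡ 53.
  x = λ² - 27 - 5 = 2809 - 32 ≡ 32; y = λ·(27 - 32) - 25 ≡ 15. → (32, 15)
7G: (32, 15) + (5, 18). λ = (18 - 15)/(5 - 32) ≡ 3/34 mod 61. 34⁻¹ ≡ 9 (mod 61) since 34·9 = 306 ≡ 1, so λ ≡ 27.
  x = λ² - 32 - 5 = 729 - 37 ≡ 21; y = λ·(32 - 21) - 15 ≡ 38. → (21, 38)
8G: (21, 38) + (5, 18). λ = (18 - 38)/(5 - 21) ≡ 41/45 mod 61. 45⁻¹ ≡ 19 (mod 61) since 45·19 = 855 ≡ 1, so λ ≡ 47.
  x = λ² - 21 - 5 = 2209 - 26 ≡ 48; y = λ·(21 - 48) - 38 ≡ 35. → (48, 35)

(48, 35)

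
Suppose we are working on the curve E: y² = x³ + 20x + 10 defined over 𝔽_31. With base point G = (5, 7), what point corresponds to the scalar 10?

Repeated addition: build up to 10G.
2G: tangent at (5, 7): λ = (3·5² + 20)/(2·7) ≡ 2/14. 14⁻¹ ≡ 20 (mod 31) since 14·20 = 280 ≡ 1, so λ ≡ 2·20 ≡ 9.
  x = λ² - 5 - 5 = 81 - 10 ≡ 9; y = λ·(5 - 9) - 7 ≡ 19. → (9, 19)
3G: (9, 19) + (5, 7). λ = (7 - 19)/(5 - 9) ≡ 19/27 mod 31. 27⁻¹ ≡ 23 (mod 31), so λ ≡ 3.
  x = λ² - 9 - 5 = 9 - 14 ≡ 26; y = λ·(9 - 26) - 19 ≡ 23. → (26, 23)
4G: (26, 23) + (5, 7). λ = (7 - 23)/(5 - 26) ≡ 15/10 mod 31. 10⁻¹ ≡ 28 (mod 31), so λ ≡ 17.
  x = λ² - 26 - 5 = 289 - 31 ≡ 10; y = λ·(26 - 10) - 23 ≡ 1. → (10, 1)
5G: (10, 1) + (5, 7). λ = (7 - 1)/(5 - 10) ≡ 6/26 mod 31. 26⁻¹ ≡ 6 (mod 31), so λ ≡ 5.
  x = λ² - 10 - 5 = 25 - 15 ≡ 10; y = λ·(10 - 10) - 1 ≡ 30. → (10, 30)
6G: (10, 30) + (5, 7). λ = (7 - 30)/(5 - 10) ≡ 8/26 mod 31. 26⁻¹ ≡ 6 (mod 31) since 26·6 = 156 ≡ 1, so λ ≡ 17.
  x = λ² - 10 - 5 = 289 - 15 ≡ 26; y = λ·(10 - 26) - 30 ≡ 8. → (26, 8)
7G: (26, 8) + (5, 7). λ = (7 - 8)/(5 - 26) ≡ 30/10 mod 31. 10⁻¹ ≡ 28 (mod 31), so λ ≡ 3.
  x = λ² - 26 - 5 = 9 - 31 ≡ 9; y = λ·(26 - 9) - 8 ≡ 12. → (9, 12)
8G: (9, 12) + (5, 7). λ = (7 - 12)/(5 - 9) ≡ 26/27 mod 31. 27⁻¹ ≡ 23 (mod 31) since 27·23 = 621 ≡ 1, so λ ≡ 9.
  x = λ² - 9 - 5 = 81 - 14 ≡ 5; y = λ·(9 - 5) - 12 ≡ 24. → (5, 24)
9G: (5, 24) + (5, 7): same x and y₁ ≡ -y₂, so the sum is O.
10G: O + (5, 7) = (5, 7) (identity).

(5, 7)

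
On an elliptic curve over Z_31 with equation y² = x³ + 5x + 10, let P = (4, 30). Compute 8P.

(30, 2)

Double-and-add on 8 = (1000)₂. Start with P = (4, 30) for the leading 1-bit.
double: tangent at (4, 30): λ = (3·4² + 5)/(2·30) ≡ 22/29. 29⁻¹ ≡ 15 (mod 31), so λ ≡ 22·15 ≡ 20.
  x = λ² - 4 - 4 = 400 - 8 ≡ 20; y = λ·(4 - 20) - 30 ≡ 22. → (20, 22)
double: tangent at (20, 22): λ = (3·20² + 5)/(2·22) ≡ 27/13. 13⁻¹ ≡ 12 (mod 31), so λ ≡ 27·12 ≡ 14.
  x = λ² - 20 - 20 = 196 - 40 ≡ 1; y = λ·(20 - 1) - 22 ≡ 27. → (1, 27)
double: tangent at (1, 27): λ = (3·1² + 5)/(2·27) ≡ 8/23. 23⁻¹ ≡ 27 (mod 31), so λ ≡ 8·27 ≡ 30.
  x = λ² - 1 - 1 = 900 - 2 ≡ 30; y = λ·(1 - 30) - 27 ≡ 2. → (30, 2)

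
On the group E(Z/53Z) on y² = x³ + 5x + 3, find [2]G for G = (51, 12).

tangent at (51, 12): λ = (3·51² + 5)/(2·12) ≡ 17/24. 24⁻¹ ≡ 42 (mod 53) since 24·42 = 1008 ≡ 1, so λ ≡ 17·42 ≡ 25.
  x = λ² - 51 - 51 = 625 - 102 ≡ 46; y = λ·(51 - 46) - 12 ≡ 7. → (46, 7)

(46, 7)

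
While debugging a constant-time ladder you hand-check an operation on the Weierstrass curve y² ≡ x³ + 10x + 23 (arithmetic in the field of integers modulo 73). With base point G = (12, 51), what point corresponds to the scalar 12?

Repeated addition: build up to 12G.
2G: tangent at (12, 51): λ = (3·12² + 10)/(2·51) ≡ 4/29. 29⁻¹ ≡ 68 (mod 73), so λ ≡ 4·68 ≡ 53.
  x = λ² - 12 - 12 = 2809 - 24 ≡ 11; y = λ·(12 - 11) - 51 ≡ 2. → (11, 2)
3G: (11, 2) + (12, 51). λ = (51 - 2)/(12 - 11) ≡ 49/1 mod 73. 1⁻¹ ≡ 1 (mod 73), so λ ≡ 49.
  x = λ² - 11 - 12 = 2401 - 23 ≡ 42; y = λ·(11 - 42) - 2 ≡ 12. → (42, 12)
4G: (42, 12) + (12, 51). λ = (51 - 12)/(12 - 42) ≡ 39/43 mod 73. 43⁻¹ ≡ 17 (mod 73), so λ ≡ 6.
  x = λ² - 42 - 12 = 36 - 54 ≡ 55; y = λ·(42 - 55) - 12 ≡ 56. → (55, 56)
5G: (55, 56) + (12, 51). λ = (51 - 56)/(12 - 55) ≡ 68/30 mod 73. 30⁻¹ ≡ 56 (mod 73), so λ ≡ 12.
  x = λ² - 55 - 12 = 144 - 67 ≡ 4; y = λ·(55 - 4) - 56 ≡ 45. → (4, 45)
6G: (4, 45) + (12, 51). λ = (51 - 45)/(12 - 4) ≡ 6/8 mod 73. 8⁻¹ ≡ 64 (mod 73), so λ ≡ 19.
  x = λ² - 4 - 12 = 361 - 16 ≡ 53; y = λ·(4 - 53) - 45 ≡ 46. → (53, 46)
7G: (53, 46) + (12, 51). λ = (51 - 46)/(12 - 53) ≡ 5/32 mod 73. 32⁻¹ ≡ 16 (mod 73), so λ ≡ 7.
  x = λ² - 53 - 12 = 49 - 65 ≡ 57; y = λ·(53 - 57) - 46 ≡ 72. → (57, 72)
8G: (57, 72) + (12, 51). λ = (51 - 72)/(12 - 57) ≡ 52/28 mod 73. 28⁻¹ ≡ 60 (mod 73), so λ ≡ 54.
  x = λ² - 57 - 12 = 2916 - 69 ≡ 0; y = λ·(57 - 0) - 72 ≡ 13. → (0, 13)
9G: (0, 13) + (12, 51). λ = (51 - 13)/(12 - 0) ≡ 38/12 mod 73. 12⁻¹ ≡ 67 (mod 73), so λ ≡ 64.
  x = λ² - 0 - 12 = 4096 - 12 ≡ 69; y = λ·(0 - 69) - 13 ≡ 24. → (69, 24)
10G: (69, 24) + (12, 51). λ = (51 - 24)/(12 - 69) ≡ 27/16 mod 73. 16⁻¹ ≡ 32 (mod 73) since 16·32 = 512 ≡ 1, so λ ≡ 61.
  x = λ² - 69 - 12 = 3721 - 81 ≡ 63; y = λ·(69 - 63) - 24 ≡ 50. → (63, 50)
11G: (63, 50) + (12, 51). λ = (51 - 50)/(12 - 63) ≡ 1/22 mod 73. 22⁻¹ ≡ 10 (mod 73), so λ ≡ 10.
  x = λ² - 63 - 12 = 100 - 75 ≡ 25; y = λ·(63 - 25) - 50 ≡ 38. → (25, 38)
12G: (25, 38) + (12, 51). λ = (51 - 38)/(12 - 25) ≡ 13/60 mod 73. 60⁻¹ ≡ 28 (mod 73), so λ ≡ 72.
  x = λ² - 25 - 12 = 5184 - 37 ≡ 37; y = λ·(25 - 37) - 38 ≡ 47. → (37, 47)

(37, 47)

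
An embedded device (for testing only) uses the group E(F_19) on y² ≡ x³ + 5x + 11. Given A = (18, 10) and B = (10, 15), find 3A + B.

(16, 11)

First 3A:
Repeated addition: build up to 3A.
2A: tangent at (18, 10): λ = (3·18² + 5)/(2·10) ≡ 8/1. 1⁻¹ ≡ 1 (mod 19), so λ ≡ 8·1 ≡ 8.
  x = λ² - 18 - 18 = 64 - 36 ≡ 9; y = λ·(18 - 9) - 10 ≡ 5. → (9, 5)
3A: (9, 5) + (18, 10). λ = (10 - 5)/(18 - 9) ≡ 5/9 mod 19. 9⁻¹ ≡ 17 (mod 19) since 9·17 = 153 ≡ 1, so λ ≡ 9.
  x = λ² - 9 - 18 = 81 - 27 ≡ 16; y = λ·(9 - 16) - 5 ≡ 8. → (16, 8)
3A = (16, 8).
Finally 3A + B:
(16, 8) + (10, 15). λ = (15 - 8)/(10 - 16) ≡ 7/13 mod 19. 13⁻¹ ≡ 3 (mod 19) since 13·3 = 39 ≡ 1, so λ ≡ 2.
  x = λ² - 16 - 10 = 4 - 26 ≡ 16; y = λ·(16 - 16) - 8 ≡ 11. → (16, 11)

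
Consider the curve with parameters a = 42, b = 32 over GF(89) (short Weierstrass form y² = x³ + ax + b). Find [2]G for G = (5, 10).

(24, 88)

tangent at (5, 10): λ = (3·5² + 42)/(2·10) ≡ 28/20. 20⁻¹ ≡ 49 (mod 89), so λ ≡ 28·49 ≡ 37.
  x = λ² - 5 - 5 = 1369 - 10 ≡ 24; y = λ·(5 - 24) - 10 ≡ 88. → (24, 88)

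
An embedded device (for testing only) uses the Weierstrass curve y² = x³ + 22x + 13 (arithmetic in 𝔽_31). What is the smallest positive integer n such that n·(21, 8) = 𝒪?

8

2P: tangent at (21, 8): λ = (3·21² + 22)/(2·8) ≡ 12/16. 16⁻¹ ≡ 2 (mod 31) since 16·2 = 32 ≡ 1, so λ ≡ 12·2 ≡ 24.
  x = λ² - 21 - 21 = 576 - 42 ≡ 7; y = λ·(21 - 7) - 8 ≡ 18. → (7, 18)
3P: (7, 18) + (21, 8). λ = (8 - 18)/(21 - 7) ≡ 21/14 mod 31. 14⁻¹ ≡ 20 (mod 31), so λ ≡ 17.
  x = λ² - 7 - 21 = 289 - 28 ≡ 13; y = λ·(7 - 13) - 18 ≡ 4. → (13, 4)
4P: (13, 4) + (21, 8). λ = (8 - 4)/(21 - 13) ≡ 4/8 mod 31. 8⁻¹ ≡ 4 (mod 31), so λ ≡ 16.
  x = λ² - 13 - 21 = 256 - 34 ≡ 5; y = λ·(13 - 5) - 4 ≡ 0. → (5, 0)
5P: (5, 0) + (21, 8). λ = (8 - 0)/(21 - 5) ≡ 8/16 mod 31. 16⁻¹ ≡ 2 (mod 31), so λ ≡ 16.
  x = λ² - 5 - 21 = 256 - 26 ≡ 13; y = λ·(5 - 13) - 0 ≡ 27. → (13, 27)
6P: (13, 27) + (21, 8). λ = (8 - 27)/(21 - 13) ≡ 12/8 mod 31. 8⁻¹ ≡ 4 (mod 31), so λ ≡ 17.
  x = λ² - 13 - 21 = 289 - 34 ≡ 7; y = λ·(13 - 7) - 27 ≡ 13. → (7, 13)
7P: (7, 13) + (21, 8). λ = (8 - 13)/(21 - 7) ≡ 26/14 mod 31. 14⁻¹ ≡ 20 (mod 31), so λ ≡ 24.
  x = λ² - 7 - 21 = 576 - 28 ≡ 21; y = λ·(7 - 21) - 13 ≡ 23. → (21, 23)
8P: (21, 23) + (21, 8): same x and y₁ ≡ -y₂, so the sum is 𝒪.
8P = 𝒪, so the order is 8.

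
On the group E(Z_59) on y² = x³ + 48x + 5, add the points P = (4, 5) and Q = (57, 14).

(4, 5) + (57, 14). λ = (14 - 5)/(57 - 4) ≡ 9/53 mod 59. 53⁻¹ ≡ 49 (mod 59) since 53·49 = 2597 ≡ 1, so λ ≡ 28.
  x = λ² - 4 - 57 = 784 - 61 ≡ 15; y = λ·(4 - 15) - 5 ≡ 41. → (15, 41)

(15, 41)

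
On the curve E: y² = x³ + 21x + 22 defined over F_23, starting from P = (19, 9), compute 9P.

(10, 17)

Double-and-add on 9 = (1001)₂. Start with P = (19, 9) for the leading 1-bit.
double: tangent at (19, 9): λ = (3·19² + 21)/(2·9) ≡ 0/18. 18⁻¹ ≡ 9 (mod 23), so λ ≡ 0·9 ≡ 0.
  x = λ² - 19 - 19 = 0 - 38 ≡ 8; y = λ·(19 - 8) - 9 ≡ 14. → (8, 14)
double: tangent at (8, 14): λ = (3·8² + 21)/(2·14) ≡ 6/5. 5⁻¹ ≡ 14 (mod 23), so λ ≡ 6·14 ≡ 15.
  x = λ² - 8 - 8 = 225 - 16 ≡ 2; y = λ·(8 - 2) - 14 ≡ 7. → (2, 7)
double: tangent at (2, 7): λ = (3·2² + 21)/(2·7) ≡ 10/14. 14⁻¹ ≡ 5 (mod 23), so λ ≡ 10·5 ≡ 4.
  x = λ² - 2 - 2 = 16 - 4 ≡ 12; y = λ·(2 - 12) - 7 ≡ 22. → (12, 22)
add P: (12, 22) + (19, 9). λ = (9 - 22)/(19 - 12) ≡ 10/7 mod 23. 7⁻¹ ≡ 10 (mod 23), so λ ≡ 8.
  x = λ² - 12 - 19 = 64 - 31 ≡ 10; y = λ·(12 - 10) - 22 ≡ 17. → (10, 17)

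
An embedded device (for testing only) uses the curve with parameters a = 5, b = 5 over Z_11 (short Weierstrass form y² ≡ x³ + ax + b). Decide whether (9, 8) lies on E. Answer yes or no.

y² = 8² ≡ 9; x³ + 5x + 5 = 779 ≡ 9 (mod 11). 9 = 9.

yes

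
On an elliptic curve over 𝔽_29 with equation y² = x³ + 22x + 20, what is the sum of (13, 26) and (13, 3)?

The two points share x = 13 and their y-coordinates satisfy 26 + 3 ≡ 0 (mod 29), so they are inverses. Their sum is 𝒪.

O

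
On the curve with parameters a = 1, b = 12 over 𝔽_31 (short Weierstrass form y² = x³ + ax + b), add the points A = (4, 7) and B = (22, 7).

(5, 24)

(4, 7) + (22, 7). λ = (7 - 7)/(22 - 4) ≡ 0/18 mod 31. 18⁻¹ ≡ 19 (mod 31) since 18·19 = 342 ≡ 1, so λ ≡ 0.
  x = λ² - 4 - 22 = 0 - 26 ≡ 5; y = λ·(4 - 5) - 7 ≡ 24. → (5, 24)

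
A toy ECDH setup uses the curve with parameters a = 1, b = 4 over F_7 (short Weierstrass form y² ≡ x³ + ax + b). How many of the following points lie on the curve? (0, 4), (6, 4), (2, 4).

1

(0, 4): 4² ≡ 2, rhs ≡ 4 → off.
(6, 4): 4² ≡ 2, rhs ≡ 2 → on.
(2, 4): 4² ≡ 2, rhs ≡ 0 → off.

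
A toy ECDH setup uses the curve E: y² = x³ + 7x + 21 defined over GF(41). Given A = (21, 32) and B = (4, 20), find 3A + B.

First 3A:
Repeated addition: build up to 3A.
2A: tangent at (21, 32): λ = (3·21² + 7)/(2·32) ≡ 18/23. 23⁻¹ ≡ 25 (mod 41), so λ ≡ 18·25 ≡ 40.
  x = λ² - 21 - 21 = 1600 - 42 ≡ 0; y = λ·(21 - 0) - 32 ≡ 29. → (0, 29)
3A: (0, 29) + (21, 32). λ = (32 - 29)/(21 - 0) ≡ 3/21 mod 41. 21⁻¹ ≡ 2 (mod 41) since 21·2 = 42 ≡ 1, so λ ≡ 6.
  x = λ² - 0 - 21 = 36 - 21 ≡ 15; y = λ·(0 - 15) - 29 ≡ 4. → (15, 4)
3A = (15, 4).
Finally 3A + B:
(15, 4) + (4, 20). λ = (20 - 4)/(4 - 15) ≡ 16/30 mod 41. 30⁻¹ ≡ 26 (mod 41) since 30·26 = 780 ≡ 1, so λ ≡ 6.
  x = λ² - 15 - 4 = 36 - 19 ≡ 17; y = λ·(15 - 17) - 4 ≡ 25. → (17, 25)

(17, 25)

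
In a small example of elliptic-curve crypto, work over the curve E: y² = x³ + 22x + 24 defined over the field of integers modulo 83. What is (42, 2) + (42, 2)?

tangent at (42, 2): λ = (3·42² + 22)/(2·2) ≡ 2/4. 4⁻¹ ≡ 21 (mod 83) since 4·21 = 84 ≡ 1, so λ ≡ 2·21 ≡ 42.
  x = λ² - 42 - 42 = 1764 - 84 ≡ 20; y = λ·(42 - 20) - 2 ≡ 9. → (20, 9)

(20, 9)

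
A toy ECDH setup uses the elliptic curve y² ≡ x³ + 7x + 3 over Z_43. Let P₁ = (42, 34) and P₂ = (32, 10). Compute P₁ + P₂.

(4, 40)

(42, 34) + (32, 10). λ = (10 - 34)/(32 - 42) ≡ 19/33 mod 43. 33⁻¹ ≡ 30 (mod 43), so λ ≡ 11.
  x = λ² - 42 - 32 = 121 - 74 ≡ 4; y = λ·(42 - 4) - 34 ≡ 40. → (4, 40)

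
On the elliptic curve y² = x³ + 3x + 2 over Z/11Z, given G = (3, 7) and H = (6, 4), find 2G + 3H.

(4, 10)

First 2G:
Repeated addition: build up to 2G.
2G: tangent at (3, 7): λ = (3·3² + 3)/(2·7) ≡ 8/3. 3⁻¹ ≡ 4 (mod 11), so λ ≡ 8·4 ≡ 10.
  x = λ² - 3 - 3 = 100 - 6 ≡ 6; y = λ·(3 - 6) - 7 ≡ 7. → (6, 7)
2G = (6, 7).
Next 3H:
Repeated addition: build up to 3H.
2H: tangent at (6, 4): λ = (3·6² + 3)/(2·4) ≡ 1/8. 8⁻¹ ≡ 7 (mod 11) since 8·7 = 56 ≡ 1, so λ ≡ 1·7 ≡ 7.
  x = λ² - 6 - 6 = 49 - 12 ≡ 4; y = λ·(6 - 4) - 4 ≡ 10. → (4, 10)
3H: (4, 10) + (6, 4). λ = (4 - 10)/(6 - 4) ≡ 5/2 mod 11. 2⁻¹ ≡ 6 (mod 11) since 2·6 = 12 ≡ 1, so λ ≡ 8.
  x = λ² - 4 - 6 = 64 - 10 ≡ 10; y = λ·(4 - 10) - 10 ≡ 8. → (10, 8)
3H = (10, 8).
Finally 2G + 3H:
(6, 7) + (10, 8). λ = (8 - 7)/(10 - 6) ≡ 1/4 mod 11. 4⁻¹ ≡ 3 (mod 11) since 4·3 = 12 ≡ 1, so λ ≡ 3.
  x = λ² - 6 - 10 = 9 - 16 ≡ 4; y = λ·(6 - 4) - 7 ≡ 10. → (4, 10)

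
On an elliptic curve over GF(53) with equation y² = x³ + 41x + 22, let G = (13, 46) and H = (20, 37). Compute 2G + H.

First 2G:
Repeated addition: build up to 2G.
2G: tangent at (13, 46): λ = (3·13² + 41)/(2·46) ≡ 18/39. 39⁻¹ ≡ 34 (mod 53), so λ ≡ 18·34 ≡ 29.
  x = λ² - 13 - 13 = 841 - 26 ≡ 20; y = λ·(13 - 20) - 46 ≡ 16. → (20, 16)
2G = (20, 16).
Finally 2G + H:
(20, 16) + (20, 37): same x and y₁ ≡ -y₂, so the sum is ∞.

O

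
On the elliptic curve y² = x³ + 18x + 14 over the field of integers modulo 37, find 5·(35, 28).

Write Q = (35, 28).
Double-and-add on 5 = (101)₂. Start with Q = (35, 28) for the leading 1-bit.
double: tangent at (35, 28): λ = (3·35² + 18)/(2·28) ≡ 30/19. 19⁻¹ ≡ 2 (mod 37), so λ ≡ 30·2 ≡ 23.
  x = λ² - 35 - 35 = 529 - 70 ≡ 15; y = λ·(35 - 15) - 28 ≡ 25. → (15, 25)
double: tangent at (15, 25): λ = (3·15² + 18)/(2·25) ≡ 27/13. 13⁻¹ ≡ 20 (mod 37) since 13·20 = 260 ≡ 1, so λ ≡ 27·20 ≡ 22.
  x = λ² - 15 - 15 = 484 - 30 ≡ 10; y = λ·(15 - 10) - 25 ≡ 11. → (10, 11)
add Q: (10, 11) + (35, 28). λ = (28 - 11)/(35 - 10) ≡ 17/25 mod 37. 25⁻¹ ≡ 3 (mod 37), so λ ≡ 14.
  x = λ² - 10 - 35 = 196 - 45 ≡ 3; y = λ·(10 - 3) - 11 ≡ 13. → (3, 13)

(3, 13)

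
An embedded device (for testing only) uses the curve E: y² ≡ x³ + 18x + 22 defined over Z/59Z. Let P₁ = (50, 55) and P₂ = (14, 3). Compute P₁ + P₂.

(50, 55) + (14, 3). λ = (3 - 55)/(14 - 50) ≡ 7/23 mod 59. 23⁻¹ ≡ 18 (mod 59), so λ ≡ 8.
  x = λ² - 50 - 14 = 64 - 64 ≡ 0; y = λ·(50 - 0) - 55 ≡ 50. → (0, 50)

(0, 50)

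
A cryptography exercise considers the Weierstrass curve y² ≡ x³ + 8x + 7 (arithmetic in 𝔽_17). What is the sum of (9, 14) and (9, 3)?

The two points share x = 9 and their y-coordinates satisfy 14 + 3 ≡ 0 (mod 17), so they are inverses. Their sum is 𝒪.

O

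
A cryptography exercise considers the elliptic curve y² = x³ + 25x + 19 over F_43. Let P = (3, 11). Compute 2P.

(17, 38)

tangent at (3, 11): λ = (3·3² + 25)/(2·11) ≡ 9/22. 22⁻¹ ≡ 2 (mod 43), so λ ≡ 9·2 ≡ 18.
  x = λ² - 3 - 3 = 324 - 6 ≡ 17; y = λ·(3 - 17) - 11 ≡ 38. → (17, 38)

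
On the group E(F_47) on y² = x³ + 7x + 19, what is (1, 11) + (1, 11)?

tangent at (1, 11): λ = (3·1² + 7)/(2·11) ≡ 10/22. 22⁻¹ ≡ 15 (mod 47), so λ ≡ 10·15 ≡ 9.
  x = λ² - 1 - 1 = 81 - 2 ≡ 32; y = λ·(1 - 32) - 11 ≡ 39. → (32, 39)

(32, 39)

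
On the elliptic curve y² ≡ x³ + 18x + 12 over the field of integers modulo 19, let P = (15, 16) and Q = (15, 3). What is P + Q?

The two points share x = 15 and their y-coordinates satisfy 16 + 3 ≡ 0 (mod 19), so they are inverses. Their sum is O.

O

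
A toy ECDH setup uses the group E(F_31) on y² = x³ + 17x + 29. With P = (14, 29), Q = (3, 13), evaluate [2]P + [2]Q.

(12, 15)

First 2P:
Repeated addition: build up to 2P.
2P: tangent at (14, 29): λ = (3·14² + 17)/(2·29) ≡ 16/27. 27⁻¹ ≡ 23 (mod 31), so λ ≡ 16·23 ≡ 27.
  x = λ² - 14 - 14 = 729 - 28 ≡ 19; y = λ·(14 - 19) - 29 ≡ 22. → (19, 22)
2P = (19, 22).
Next 2Q:
Repeated addition: build up to 2Q.
2Q: tangent at (3, 13): λ = (3·3² + 17)/(2·13) ≡ 13/26. 26⁻¹ ≡ 6 (mod 31), so λ ≡ 13·6 ≡ 16.
  x = λ² - 3 - 3 = 256 - 6 ≡ 2; y = λ·(3 - 2) - 13 ≡ 3. → (2, 3)
2Q = (2, 3).
Finally 2P + 2Q:
(19, 22) + (2, 3). λ = (3 - 22)/(2 - 19) ≡ 12/14 mod 31. 14⁻¹ ≡ 20 (mod 31) since 14·20 = 280 ≡ 1, so λ ≡ 23.
  x = λ² - 19 - 2 = 529 - 21 ≡ 12; y = λ·(19 - 12) - 22 ≡ 15. → (12, 15)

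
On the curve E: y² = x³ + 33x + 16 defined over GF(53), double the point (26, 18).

tangent at (26, 18): λ = (3·26² + 33)/(2·18) ≡ 47/36. 36⁻¹ ≡ 28 (mod 53) since 36·28 = 1008 ≡ 1, so λ ≡ 47·28 ≡ 44.
  x = λ² - 26 - 26 = 1936 - 52 ≡ 29; y = λ·(26 - 29) - 18 ≡ 9. → (29, 9)

(29, 9)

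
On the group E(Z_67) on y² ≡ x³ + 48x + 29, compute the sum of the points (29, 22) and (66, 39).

(12, 51)

(29, 22) + (66, 39). λ = (39 - 22)/(66 - 29) ≡ 17/37 mod 67. 37⁻¹ ≡ 29 (mod 67), so λ ≡ 24.
  x = λ² - 29 - 66 = 576 - 95 ≡ 12; y = λ·(29 - 12) - 22 ≡ 51. → (12, 51)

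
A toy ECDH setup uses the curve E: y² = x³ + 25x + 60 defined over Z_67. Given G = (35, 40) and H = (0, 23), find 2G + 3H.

First 2G:
Repeated addition: build up to 2G.
2G: tangent at (35, 40): λ = (3·35² + 25)/(2·40) ≡ 15/13. 13⁻¹ ≡ 31 (mod 67), so λ ≡ 15·31 ≡ 63.
  x = λ² - 35 - 35 = 3969 - 70 ≡ 13; y = λ·(35 - 13) - 40 ≡ 6. → (13, 6)
2G = (13, 6).
Next 3H:
Repeated addition: build up to 3H.
2H: tangent at (0, 23): λ = (3·0² + 25)/(2·23) ≡ 25/46. 46⁻¹ ≡ 51 (mod 67), so λ ≡ 25·51 ≡ 2.
  x = λ² - 0 - 0 = 4 - 0 ≡ 4; y = λ·(0 - 4) - 23 ≡ 36. → (4, 36)
3H: (4, 36) + (0, 23). λ = (23 - 36)/(0 - 4) ≡ 54/63 mod 67. 63⁻¹ ≡ 50 (mod 67) since 63·50 = 3150 ≡ 1, so λ ≡ 20.
  x = λ² - 4 - 0 = 400 - 4 ≡ 61; y = λ·(4 - 61) - 36 ≡ 30. → (61, 30)
3H = (61, 30).
Finally 2G + 3H:
(13, 6) + (61, 30). λ = (30 - 6)/(61 - 13) ≡ 24/48 mod 67. 48⁻¹ ≡ 7 (mod 67), so λ ≡ 34.
  x = λ² - 13 - 61 = 1156 - 74 ≡ 10; y = λ·(13 - 10) - 6 ≡ 29. → (10, 29)

(10, 29)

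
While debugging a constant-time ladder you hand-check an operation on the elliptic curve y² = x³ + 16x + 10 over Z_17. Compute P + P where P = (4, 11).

tangent at (4, 11): λ = (3·4² + 16)/(2·11) ≡ 13/5. 5⁻¹ ≡ 7 (mod 17), so λ ≡ 13·7 ≡ 6.
  x = λ² - 4 - 4 = 36 - 8 ≡ 11; y = λ·(4 - 11) - 11 ≡ 15. → (11, 15)

(11, 15)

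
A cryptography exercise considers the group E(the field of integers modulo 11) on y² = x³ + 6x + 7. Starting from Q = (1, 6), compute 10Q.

Repeated addition: build up to 10Q.
2Q: tangent at (1, 6): λ = (3·1² + 6)/(2·6) ≡ 9/1. 1⁻¹ ≡ 1 (mod 11), so λ ≡ 9·1 ≡ 9.
  x = λ² - 1 - 1 = 81 - 2 ≡ 2; y = λ·(1 - 2) - 6 ≡ 7. → (2, 7)
3Q: (2, 7) + (1, 6). λ = (6 - 7)/(1 - 2) ≡ 10/10 mod 11. 10⁻¹ ≡ 10 (mod 11), so λ ≡ 1.
  x = λ² - 2 - 1 = 1 - 3 ≡ 9; y = λ·(2 - 9) - 7 ≡ 8. → (9, 8)
4Q: (9, 8) + (1, 6). λ = (6 - 8)/(1 - 9) ≡ 9/3 mod 11. 3⁻¹ ≡ 4 (mod 11), so λ ≡ 3.
  x = λ² - 9 - 1 = 9 - 10 ≡ 10; y = λ·(9 - 10) - 8 ≡ 0. → (10, 0)
5Q: (10, 0) + (1, 6). λ = (6 - 0)/(1 - 10) ≡ 6/2 mod 11. 2⁻¹ ≡ 6 (mod 11) since 2·6 = 12 ≡ 1, so λ ≡ 3.
  x = λ² - 10 - 1 = 9 - 11 ≡ 9; y = λ·(10 - 9) - 0 ≡ 3. → (9, 3)
6Q: (9, 3) + (1, 6). λ = (6 - 3)/(1 - 9) ≡ 3/3 mod 11. 3⁻¹ ≡ 4 (mod 11), so λ ≡ 1.
  x = λ² - 9 - 1 = 1 - 10 ≡ 2; y = λ·(9 - 2) - 3 ≡ 4. → (2, 4)
7Q: (2, 4) + (1, 6). λ = (6 - 4)/(1 - 2) ≡ 2/10 mod 11. 10⁻¹ ≡ 10 (mod 11), so λ ≡ 9.
  x = λ² - 2 - 1 = 81 - 3 ≡ 1; y = λ·(2 - 1) - 4 ≡ 5. → (1, 5)
8Q: (1, 5) + (1, 6): same x and y₁ ≡ -y₂, so the sum is the point at infinity.
9Q: the point at infinity + (1, 6) = (1, 6) (identity).
10Q: tangent at (1, 6): λ = (3·1² + 6)/(2·6) ≡ 9/1. 1⁻¹ ≡ 1 (mod 11), so λ ≡ 9·1 ≡ 9.
  x = λ² - 1 - 1 = 81 - 2 ≡ 2; y = λ·(1 - 2) - 6 ≡ 7. → (2, 7)

(2, 7)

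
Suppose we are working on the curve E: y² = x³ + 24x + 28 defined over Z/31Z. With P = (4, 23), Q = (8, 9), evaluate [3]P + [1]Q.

First 3P:
Repeated addition: build up to 3P.
2P: tangent at (4, 23): λ = (3·4² + 24)/(2·23) ≡ 10/15. 15⁻¹ ≡ 29 (mod 31) since 15·29 = 435 ≡ 1, so λ ≡ 10·29 ≡ 11.
  x = λ² - 4 - 4 = 121 - 8 ≡ 20; y = λ·(4 - 20) - 23 ≡ 18. → (20, 18)
3P: (20, 18) + (4, 23). λ = (23 - 18)/(4 - 20) ≡ 5/15 mod 31. 15⁻¹ ≡ 29 (mod 31) since 15·29 = 435 ≡ 1, so λ ≡ 21.
  x = λ² - 20 - 4 = 441 - 24 ≡ 14; y = λ·(20 - 14) - 18 ≡ 15. → (14, 15)
3P = (14, 15).
Finally 3P + Q:
(14, 15) + (8, 9). λ = (9 - 15)/(8 - 14) ≡ 25/25 mod 31. 25⁻¹ ≡ 5 (mod 31) since 25·5 = 125 ≡ 1, so λ ≡ 1.
  x = λ² - 14 - 8 = 1 - 22 ≡ 10; y = λ·(14 - 10) - 15 ≡ 20. → (10, 20)

(10, 20)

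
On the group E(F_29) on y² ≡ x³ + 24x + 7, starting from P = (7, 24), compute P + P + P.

(0, 6)

Repeated addition: build up to 3P.
2P: tangent at (7, 24): λ = (3·7² + 24)/(2·24) ≡ 26/19. 19⁻¹ ≡ 26 (mod 29) since 19·26 = 494 ≡ 1, so λ ≡ 26·26 ≡ 9.
  x = λ² - 7 - 7 = 81 - 14 ≡ 9; y = λ·(7 - 9) - 24 ≡ 16. → (9, 16)
3P: (9, 16) + (7, 24). λ = (24 - 16)/(7 - 9) ≡ 8/27 mod 29. 27⁻¹ ≡ 14 (mod 29), so λ ≡ 25.
  x = λ² - 9 - 7 = 625 - 16 ≡ 0; y = λ·(9 - 0) - 16 ≡ 6. → (0, 6)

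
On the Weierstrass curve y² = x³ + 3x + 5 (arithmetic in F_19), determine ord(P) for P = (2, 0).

2

2P: (2, 0) + (2, 0): same x and y₁ ≡ -y₂, so the sum is ∞.
2P = ∞, so the order is 2.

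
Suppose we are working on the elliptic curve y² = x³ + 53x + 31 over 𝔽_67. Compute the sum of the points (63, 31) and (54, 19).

(63, 31) + (54, 19). λ = (19 - 31)/(54 - 63) ≡ 55/58 mod 67. 58⁻¹ ≡ 52 (mod 67), so λ ≡ 46.
  x = λ² - 63 - 54 = 2116 - 117 ≡ 56; y = λ·(63 - 56) - 31 ≡ 23. → (56, 23)

(56, 23)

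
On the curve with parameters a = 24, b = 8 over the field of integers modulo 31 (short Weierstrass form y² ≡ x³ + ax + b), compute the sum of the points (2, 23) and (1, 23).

(2, 23) + (1, 23). λ = (23 - 23)/(1 - 2) ≡ 0/30 mod 31. 30⁻¹ ≡ 30 (mod 31) since 30·30 = 900 ≡ 1, so λ ≡ 0.
  x = λ² - 2 - 1 = 0 - 3 ≡ 28; y = λ·(2 - 28) - 23 ≡ 8. → (28, 8)

(28, 8)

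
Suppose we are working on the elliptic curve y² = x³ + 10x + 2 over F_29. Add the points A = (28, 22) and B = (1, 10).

(28, 22) + (1, 10). λ = (10 - 22)/(1 - 28) ≡ 17/2 mod 29. 2⁻¹ ≡ 15 (mod 29), so λ ≡ 23.
  x = λ² - 28 - 1 = 529 - 29 ≡ 7; y = λ·(28 - 7) - 22 ≡ 26. → (7, 26)

(7, 26)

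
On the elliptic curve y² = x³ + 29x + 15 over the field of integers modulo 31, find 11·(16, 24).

(2, 9)

Write Q = (16, 24).
Repeated addition: build up to 11Q.
2Q: tangent at (16, 24): λ = (3·16² + 29)/(2·24) ≡ 22/17. 17⁻¹ ≡ 11 (mod 31) since 17·11 = 187 ≡ 1, so λ ≡ 22·11 ≡ 25.
  x = λ² - 16 - 16 = 625 - 32 ≡ 4; y = λ·(16 - 4) - 24 ≡ 28. → (4, 28)
3Q: (4, 28) + (16, 24). λ = (24 - 28)/(16 - 4) ≡ 27/12 mod 31. 12⁻¹ ≡ 13 (mod 31), so λ ≡ 10.
  x = λ² - 4 - 16 = 100 - 20 ≡ 18; y = λ·(4 - 18) - 28 ≡ 18. → (18, 18)
4Q: (18, 18) + (16, 24). λ = (24 - 18)/(16 - 18) ≡ 6/29 mod 31. 29⁻¹ ≡ 15 (mod 31), so λ ≡ 28.
  x = λ² - 18 - 16 = 784 - 34 ≡ 6; y = λ·(18 - 6) - 18 ≡ 8. → (6, 8)
5Q: (6, 8) + (16, 24). λ = (24 - 8)/(16 - 6) ≡ 16/10 mod 31. 10⁻¹ ≡ 28 (mod 31), so λ ≡ 14.
  x = λ² - 6 - 16 = 196 - 22 ≡ 19; y = λ·(6 - 19) - 8 ≡ 27. → (19, 27)
6Q: (19, 27) + (16, 24). λ = (24 - 27)/(16 - 19) ≡ 28/28 mod 31. 28⁻¹ ≡ 10 (mod 31), so λ ≡ 1.
  x = λ² - 19 - 16 = 1 - 35 ≡ 28; y = λ·(19 - 28) - 27 ≡ 26. → (28, 26)
7Q: (28, 26) + (16, 24). λ = (24 - 26)/(16 - 28) ≡ 29/19 mod 31. 19⁻¹ ≡ 18 (mod 31) since 19·18 = 342 ≡ 1, so λ ≡ 26.
  x = λ² - 28 - 16 = 676 - 44 ≡ 12; y = λ·(28 - 12) - 26 ≡ 18. → (12, 18)
8Q: (12, 18) + (16, 24). λ = (24 - 18)/(16 - 12) ≡ 6/4 mod 31. 4⁻¹ ≡ 8 (mod 31), so λ ≡ 17.
  x = λ² - 12 - 16 = 289 - 28 ≡ 13; y = λ·(12 - 13) - 18 ≡ 27. → (13, 27)
9Q: (13, 27) + (16, 24). λ = (24 - 27)/(16 - 13) ≡ 28/3 mod 31. 3⁻¹ ≡ 21 (mod 31), so λ ≡ 30.
  x = λ² - 13 - 16 = 900 - 29 ≡ 3; y = λ·(13 - 3) - 27 ≡ 25. → (3, 25)
10Q: (3, 25) + (16, 24). λ = (24 - 25)/(16 - 3) ≡ 30/13 mod 31. 13⁻¹ ≡ 12 (mod 31), so λ ≡ 19.
  x = λ² - 3 - 16 = 361 - 19 ≡ 1; y = λ·(3 - 1) - 25 ≡ 13. → (1, 13)
11Q: (1, 13) + (16, 24). λ = (24 - 13)/(16 - 1) ≡ 11/15 mod 31. 15⁻¹ ≡ 29 (mod 31) since 15·29 = 435 ≡ 1, so λ ≡ 9.
  x = λ² - 1 - 16 = 81 - 17 ≡ 2; y = λ·(1 - 2) - 13 ≡ 9. → (2, 9)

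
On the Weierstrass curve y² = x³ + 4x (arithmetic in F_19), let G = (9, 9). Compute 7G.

Double-and-add on 7 = (111)₂. Start with G = (9, 9) for the leading 1-bit.
double: tangent at (9, 9): λ = (3·9² + 4)/(2·9) ≡ 0/18. 18⁻¹ ≡ 18 (mod 19) since 18·18 = 324 ≡ 1, so λ ≡ 0·18 ≡ 0.
  x = λ² - 9 - 9 = 0 - 18 ≡ 1; y = λ·(9 - 1) - 9 ≡ 10. → (1, 10)
add G: (1, 10) + (9, 9). λ = (9 - 10)/(9 - 1) ≡ 18/8 mod 19. 8⁻¹ ≡ 12 (mod 19), so λ ≡ 7.
  x = λ² - 1 - 9 = 49 - 10 ≡ 1; y = λ·(1 - 1) - 10 ≡ 9. → (1, 9)
double: tangent at (1, 9): λ = (3·1² + 4)/(2·9) ≡ 7/18. 18⁻¹ ≡ 18 (mod 19), so λ ≡ 7·18 ≡ 12.
  x = λ² - 1 - 1 = 144 - 2 ≡ 9; y = λ·(1 - 9) - 9 ≡ 9. → (9, 9)
add G: tangent at (9, 9): λ = (3·9² + 4)/(2·9) ≡ 0/18. 18⁻¹ ≡ 18 (mod 19) since 18·18 = 324 ≡ 1, so λ ≡ 0·18 ≡ 0.
  x = λ² - 9 - 9 = 0 - 18 ≡ 1; y = λ·(9 - 1) - 9 ≡ 10. → (1, 10)

(1, 10)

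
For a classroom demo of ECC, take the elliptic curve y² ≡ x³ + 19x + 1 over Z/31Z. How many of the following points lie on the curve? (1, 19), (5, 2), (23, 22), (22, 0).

(1, 19): 19² ≡ 20, rhs ≡ 21 → off.
(5, 2): 2² ≡ 4, rhs ≡ 4 → on.
(23, 22): 22² ≡ 19, rhs ≡ 19 → on.
(22, 0): 0² ≡ 0, rhs ≡ 0 → on.

3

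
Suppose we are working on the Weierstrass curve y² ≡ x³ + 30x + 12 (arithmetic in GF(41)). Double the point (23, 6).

(28, 7)

tangent at (23, 6): λ = (3·23² + 30)/(2·6) ≡ 18/12. 12⁻¹ ≡ 24 (mod 41), so λ ≡ 18·24 ≡ 22.
  x = λ² - 23 - 23 = 484 - 46 ≡ 28; y = λ·(23 - 28) - 6 ≡ 7. → (28, 7)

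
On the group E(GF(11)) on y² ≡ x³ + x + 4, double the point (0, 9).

(9, 7)

tangent at (0, 9): λ = (3·0² + 1)/(2·9) ≡ 1/7. 7⁻¹ ≡ 8 (mod 11), so λ ≡ 1·8 ≡ 8.
  x = λ² - 0 - 0 = 64 - 0 ≡ 9; y = λ·(0 - 9) - 9 ≡ 7. → (9, 7)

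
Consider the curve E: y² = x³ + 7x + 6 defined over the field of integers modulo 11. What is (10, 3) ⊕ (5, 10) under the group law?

(5, 1)

(10, 3) + (5, 10). λ = (10 - 3)/(5 - 10) ≡ 7/6 mod 11. 6⁻¹ ≡ 2 (mod 11) since 6·2 = 12 ≡ 1, so λ ≡ 3.
  x = λ² - 10 - 5 = 9 - 15 ≡ 5; y = λ·(10 - 5) - 3 ≡ 1. → (5, 1)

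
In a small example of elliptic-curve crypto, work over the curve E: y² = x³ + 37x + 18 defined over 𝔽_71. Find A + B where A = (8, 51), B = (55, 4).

(8, 51) + (55, 4). λ = (4 - 51)/(55 - 8) ≡ 24/47 mod 71. 47⁻¹ ≡ 68 (mod 71), so λ ≡ 70.
  x = λ² - 8 - 55 = 4900 - 63 ≡ 9; y = λ·(8 - 9) - 51 ≡ 21. → (9, 21)

(9, 21)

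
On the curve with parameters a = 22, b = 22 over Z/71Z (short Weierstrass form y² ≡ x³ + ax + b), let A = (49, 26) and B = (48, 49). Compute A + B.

(49, 26) + (48, 49). λ = (49 - 26)/(48 - 49) ≡ 23/70 mod 71. 70⁻¹ ≡ 70 (mod 71) since 70·70 = 4900 ≡ 1, so λ ≡ 48.
  x = λ² - 49 - 48 = 2304 - 97 ≡ 6; y = λ·(49 - 6) - 26 ≡ 50. → (6, 50)

(6, 50)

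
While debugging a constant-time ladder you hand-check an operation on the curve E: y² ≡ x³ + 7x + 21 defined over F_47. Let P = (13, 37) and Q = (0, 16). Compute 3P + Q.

(35, 18)

First 3P:
Repeated addition: build up to 3P.
2P: tangent at (13, 37): λ = (3·13² + 7)/(2·37) ≡ 44/27. 27⁻¹ ≡ 7 (mod 47) since 27·7 = 189 ≡ 1, so λ ≡ 44·7 ≡ 26.
  x = λ² - 13 - 13 = 676 - 26 ≡ 39; y = λ·(13 - 39) - 37 ≡ 39. → (39, 39)
3P: (39, 39) + (13, 37). λ = (37 - 39)/(13 - 39) ≡ 45/21 mod 47. 21⁻¹ ≡ 9 (mod 47), so λ ≡ 29.
  x = λ² - 39 - 13 = 841 - 52 ≡ 37; y = λ·(39 - 37) - 39 ≡ 19. → (37, 19)
3P = (37, 19).
Finally 3P + Q:
(37, 19) + (0, 16). λ = (16 - 19)/(0 - 37) ≡ 44/10 mod 47. 10⁻¹ ≡ 33 (mod 47) since 10·33 = 330 ≡ 1, so λ ≡ 42.
  x = λ² - 37 - 0 = 1764 - 37 ≡ 35; y = λ·(37 - 35) - 19 ≡ 18. → (35, 18)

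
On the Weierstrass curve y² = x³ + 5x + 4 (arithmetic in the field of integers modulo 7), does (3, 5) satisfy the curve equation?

yes

y² = 5² ≡ 4; x³ + 5x + 4 = 46 ≡ 4 (mod 7). 4 = 4.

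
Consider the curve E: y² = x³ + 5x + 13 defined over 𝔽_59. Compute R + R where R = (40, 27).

tangent at (40, 27): λ = (3·40² + 5)/(2·27) ≡ 26/54. 54⁻¹ ≡ 47 (mod 59), so λ ≡ 26·47 ≡ 42.
  x = λ² - 40 - 40 = 1764 - 80 ≡ 32; y = λ·(40 - 32) - 27 ≡ 14. → (32, 14)

(32, 14)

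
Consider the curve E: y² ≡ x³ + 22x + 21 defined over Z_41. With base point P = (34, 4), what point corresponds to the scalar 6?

Repeated addition: build up to 6P.
2P: tangent at (34, 4): λ = (3·34² + 22)/(2·4) ≡ 5/8. 8⁻¹ ≡ 36 (mod 41), so λ ≡ 5·36 ≡ 16.
  x = λ² - 34 - 34 = 256 - 68 ≡ 24; y = λ·(34 - 24) - 4 ≡ 33. → (24, 33)
3P: (24, 33) + (34, 4). λ = (4 - 33)/(34 - 24) ≡ 12/10 mod 41. 10⁻¹ ≡ 37 (mod 41) since 10·37 = 370 ≡ 1, so λ ≡ 34.
  x = λ² - 24 - 34 = 1156 - 58 ≡ 32; y = λ·(24 - 32) - 33 ≡ 23. → (32, 23)
4P: (32, 23) + (34, 4). λ = (4 - 23)/(34 - 32) ≡ 22/2 mod 41. 2⁻¹ ≡ 21 (mod 41), so λ ≡ 11.
  x = λ² - 32 - 34 = 121 - 66 ≡ 14; y = λ·(32 - 14) - 23 ≡ 11. → (14, 11)
5P: (14, 11) + (34, 4). λ = (4 - 11)/(34 - 14) ≡ 34/20 mod 41. 20⁻¹ ≡ 39 (mod 41), so λ ≡ 14.
  x = λ² - 14 - 34 = 196 - 48 ≡ 25; y = λ·(14 - 25) - 11 ≡ 40. → (25, 40)
6P: (25, 40) + (34, 4). λ = (4 - 40)/(34 - 25) ≡ 5/9 mod 41. 9⁻¹ ≡ 32 (mod 41), so λ ≡ 37.
  x = λ² - 25 - 34 = 1369 - 59 ≡ 39; y = λ·(25 - 39) - 40 ≡ 16. → (39, 16)

(39, 16)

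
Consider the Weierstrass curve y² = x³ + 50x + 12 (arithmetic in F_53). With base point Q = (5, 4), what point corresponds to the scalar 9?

(32, 47)

Double-and-add on 9 = (1001)₂. Start with Q = (5, 4) for the leading 1-bit.
double: tangent at (5, 4): λ = (3·5² + 50)/(2·4) ≡ 19/8. 8⁻¹ ≡ 20 (mod 53), so λ ≡ 19·20 ≡ 9.
  x = λ² - 5 - 5 = 81 - 10 ≡ 18; y = λ·(5 - 18) - 4 ≡ 38. → (18, 38)
double: tangent at (18, 38): λ = (3·18² + 50)/(2·38) ≡ 15/23. 23⁻¹ ≡ 30 (mod 53) since 23·30 = 690 ≡ 1, so λ ≡ 15·30 ≡ 26.
  x = λ² - 18 - 18 = 676 - 36 ≡ 4; y = λ·(18 - 4) - 38 ≡ 8. → (4, 8)
double: tangent at (4, 8): λ = (3·4² + 50)/(2·8) ≡ 45/16. 16⁻¹ ≡ 10 (mod 53) since 16·10 = 160 ≡ 1, so λ ≡ 45·10 ≡ 26.
  x = λ² - 4 - 4 = 676 - 8 ≡ 32; y = λ·(4 - 32) - 8 ≡ 6. → (32, 6)
add Q: (32, 6) + (5, 4). λ = (4 - 6)/(5 - 32) ≡ 51/26 mod 53. 26⁻¹ ≡ 51 (mod 53) since 26·51 = 1326 ≡ 1, so λ ≡ 4.
  x = λ² - 32 - 5 = 16 - 37 ≡ 32; y = λ·(32 - 32) - 6 ≡ 47. → (32, 47)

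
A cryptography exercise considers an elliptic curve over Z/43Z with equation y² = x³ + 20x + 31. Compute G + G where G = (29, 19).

(26, 29)

tangent at (29, 19): λ = (3·29² + 20)/(2·19) ≡ 6/38. 38⁻¹ ≡ 17 (mod 43) since 38·17 = 646 ≡ 1, so λ ≡ 6·17 ≡ 16.
  x = λ² - 29 - 29 = 256 - 58 ≡ 26; y = λ·(29 - 26) - 19 ≡ 29. → (26, 29)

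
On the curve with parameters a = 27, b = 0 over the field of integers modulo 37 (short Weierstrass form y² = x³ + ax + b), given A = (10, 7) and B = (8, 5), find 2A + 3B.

First 2A:
Repeated addition: build up to 2A.
2A: tangent at (10, 7): λ = (3·10² + 27)/(2·7) ≡ 31/14. 14⁻¹ ≡ 8 (mod 37), so λ ≡ 31·8 ≡ 26.
  x = λ² - 10 - 10 = 676 - 20 ≡ 27; y = λ·(10 - 27) - 7 ≡ 32. → (27, 32)
2A = (27, 32).
Next 3B:
Repeated addition: build up to 3B.
2B: tangent at (8, 5): λ = (3·8² + 27)/(2·5) ≡ 34/10. 10⁻¹ ≡ 26 (mod 37), so λ ≡ 34·26 ≡ 33.
  x = λ² - 8 - 8 = 1089 - 16 ≡ 0; y = λ·(8 - 0) - 5 ≡ 0. → (0, 0)
3B: (0, 0) + (8, 5). λ = (5 - 0)/(8 - 0) ≡ 5/8 mod 37. 8⁻¹ ≡ 14 (mod 37), so λ ≡ 33.
  x = λ² - 0 - 8 = 1089 - 8 ≡ 8; y = λ·(0 - 8) - 0 ≡ 32. → (8, 32)
3B = (8, 32).
Finally 2A + 3B:
(27, 32) + (8, 32). λ = (32 - 32)/(8 - 27) ≡ 0/18 mod 37. 18⁻¹ ≡ 35 (mod 37) since 18·35 = 630 ≡ 1, so λ ≡ 0.
  x = λ² - 27 - 8 = 0 - 35 ≡ 2; y = λ·(27 - 2) - 32 ≡ 5. → (2, 5)

(2, 5)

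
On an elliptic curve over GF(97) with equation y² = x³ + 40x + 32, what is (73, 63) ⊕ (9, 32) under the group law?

(19, 45)

(73, 63) + (9, 32). λ = (32 - 63)/(9 - 73) ≡ 66/33 mod 97. 33⁻¹ ≡ 50 (mod 97) since 33·50 = 1650 ≡ 1, so λ ≡ 2.
  x = λ² - 73 - 9 = 4 - 82 ≡ 19; y = λ·(73 - 19) - 63 ≡ 45. → (19, 45)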